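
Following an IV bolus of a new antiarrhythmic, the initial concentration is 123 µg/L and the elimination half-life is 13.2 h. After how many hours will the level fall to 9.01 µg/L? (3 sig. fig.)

49.8 hours

k = ln 2 / 13.2 = 0.05251 h⁻¹
C(t) = C₀ e^(−kt)  ⇒  t = ln(C₀/C) / k
t = ln(123/9.01) / 0.05251 = 2.614 / 0.05251 ≈ 49.8 hours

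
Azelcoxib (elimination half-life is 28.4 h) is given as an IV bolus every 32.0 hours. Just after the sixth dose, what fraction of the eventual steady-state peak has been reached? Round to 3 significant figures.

0.991

k = ln 2 / 28.4 = 0.02441 h⁻¹
f_n = 1 − e^(−nkτ) = 1 − e^(−6 × 0.02441 × 32.0) = 1 − e^(−4.686) = 1 − 0.009223 ≈ 0.991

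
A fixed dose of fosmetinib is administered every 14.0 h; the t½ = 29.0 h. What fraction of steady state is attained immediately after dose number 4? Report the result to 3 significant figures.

k = ln 2 / 29.0 = 0.02390 h⁻¹
f_n = 1 − e^(−nkτ) = 1 − e^(−4 × 0.02390 × 14.0) = 1 − e^(−1.338) = 1 − 0.2622 ≈ 0.738

0.738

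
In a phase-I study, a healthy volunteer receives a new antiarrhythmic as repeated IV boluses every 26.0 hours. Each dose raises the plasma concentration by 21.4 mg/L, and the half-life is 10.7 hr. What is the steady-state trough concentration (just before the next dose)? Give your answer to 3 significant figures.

4.88 mg/L

k = ln 2 / 10.7 = 0.06478 hr⁻¹
Fraction remaining after one interval: e^(−kτ) = e^(−0.06478 × 26.0) = 0.1856
R = 1 / (1 − 0.1856) = 1.228
Css,max = 21.4 × 1.228 = 26.28 mg/L
Css,min = Css,max × e^(−kτ) = 26.28 × 0.1856 ≈ 4.88 mg/L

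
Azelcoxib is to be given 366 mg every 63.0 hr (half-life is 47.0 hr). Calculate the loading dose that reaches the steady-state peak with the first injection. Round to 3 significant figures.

k = ln 2 / 47.0 = 0.01475 hr⁻¹
Accumulation ratio R = 1 / (1 − e^(−kτ)) = 1 / (1 − e^(−0.01475×63.0)) = 1 / (1 − 0.3949) = 1.653
Loading dose = maintenance dose × R = 366 × 1.653 ≈ 605 mg

605 mg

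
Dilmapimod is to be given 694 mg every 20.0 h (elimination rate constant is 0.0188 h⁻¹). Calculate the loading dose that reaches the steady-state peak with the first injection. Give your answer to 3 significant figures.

Accumulation ratio R = 1 / (1 − e^(−kτ)) = 1 / (1 − e^(−0.01880×20.0)) = 1 / (1 − 0.6866) = 3.191
Loading dose = maintenance dose × R = 694 × 3.191 ≈ 2210 mg

2210 mg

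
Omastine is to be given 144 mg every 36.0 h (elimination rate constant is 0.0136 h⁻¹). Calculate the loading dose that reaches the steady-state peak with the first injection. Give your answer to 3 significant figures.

Accumulation ratio R = 1 / (1 − e^(−kτ)) = 1 / (1 − e^(−0.01360×36.0)) = 1 / (1 − 0.6129) = 2.583
Loading dose = maintenance dose × R = 144 × 2.583 ≈ 372 mg

372 mg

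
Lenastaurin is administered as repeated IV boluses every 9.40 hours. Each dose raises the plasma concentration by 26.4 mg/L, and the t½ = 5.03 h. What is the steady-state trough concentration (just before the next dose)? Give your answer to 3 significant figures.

k = ln 2 / 5.03 = 0.1378 h⁻¹
Fraction remaining after one interval: e^(−kτ) = e^(−0.1378 × 9.40) = 0.2738
R = 1 / (1 − 0.2738) = 1.377
Css,max = 26.4 × 1.377 = 36.35 mg/L
Css,min = Css,max × e^(−kτ) = 36.35 × 0.2738 ≈ 9.95 mg/L

9.95 mg/L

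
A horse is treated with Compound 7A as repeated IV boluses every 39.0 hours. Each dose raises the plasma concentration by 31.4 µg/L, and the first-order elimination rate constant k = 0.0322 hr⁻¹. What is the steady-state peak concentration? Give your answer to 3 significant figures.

43.9 µg/L

Fraction remaining after one interval: e^(−kτ) = e^(−0.03220 × 39.0) = 0.2848
R = 1 / (1 − 0.2848) = 1.398
Css,max = 31.4 × 1.398 ≈ 43.9 µg/L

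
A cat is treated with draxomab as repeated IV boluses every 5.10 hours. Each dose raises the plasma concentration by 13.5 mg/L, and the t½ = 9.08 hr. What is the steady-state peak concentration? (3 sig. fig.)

41.9 mg/L

k = ln 2 / 9.08 = 0.07634 hr⁻¹
Fraction remaining after one interval: e^(−kτ) = e^(−0.07634 × 5.10) = 0.6775
R = 1 / (1 − 0.6775) = 3.101
Css,max = 13.5 × 3.101 ≈ 41.9 mg/L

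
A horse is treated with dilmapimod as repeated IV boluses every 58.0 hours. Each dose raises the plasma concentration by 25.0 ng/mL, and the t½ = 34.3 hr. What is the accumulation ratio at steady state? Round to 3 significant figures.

k = ln 2 / 34.3 = 0.02021 hr⁻¹
Fraction remaining after one interval: e^(−kτ) = e^(−0.02021 × 58.0) = 0.3097
R = 1 / (1 − 0.3097) = 1 / 0.6903 ≈ 1.45

1.45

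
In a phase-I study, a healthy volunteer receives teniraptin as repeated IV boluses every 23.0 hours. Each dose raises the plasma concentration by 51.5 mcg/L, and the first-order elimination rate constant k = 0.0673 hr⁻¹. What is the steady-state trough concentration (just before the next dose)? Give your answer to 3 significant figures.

13.9 mcg/L

Fraction remaining after one interval: e^(−kτ) = e^(−0.06730 × 23.0) = 0.2127
R = 1 / (1 − 0.2127) = 1.270
Css,max = 51.5 × 1.270 = 65.41 mcg/L
Css,min = Css,max × e^(−kτ) = 65.41 × 0.2127 ≈ 13.9 mcg/L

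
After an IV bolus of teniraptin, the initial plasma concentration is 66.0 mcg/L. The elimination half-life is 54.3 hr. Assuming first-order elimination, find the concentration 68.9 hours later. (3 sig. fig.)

k = ln 2 / 54.3 = 0.01277 hr⁻¹
68.9 hr is 1.269 half-lives, so C = 66.0 × (1/2)^1.269 = 66.0 × 0.4150 ≈ 27.4 mcg/L

27.4 mcg/L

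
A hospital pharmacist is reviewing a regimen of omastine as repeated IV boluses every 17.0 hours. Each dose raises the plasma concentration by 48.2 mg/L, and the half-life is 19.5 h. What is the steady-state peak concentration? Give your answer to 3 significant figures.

k = ln 2 / 19.5 = 0.03555 h⁻¹
Fraction remaining after one interval: e^(−kτ) = e^(−0.03555 × 17.0) = 0.5465
R = 1 / (1 − 0.5465) = 2.205
Css,max = 48.2 × 2.205 ≈ 106 mg/L

106 mg/L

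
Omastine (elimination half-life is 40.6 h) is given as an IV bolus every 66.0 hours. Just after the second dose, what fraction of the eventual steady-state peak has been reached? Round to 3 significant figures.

k = ln 2 / 40.6 = 0.01707 h⁻¹
f_n = 1 − e^(−nkτ) = 1 − e^(−2 × 0.01707 × 66.0) = 1 − e^(−2.254) = 1 − 0.1050 ≈ 0.895

0.895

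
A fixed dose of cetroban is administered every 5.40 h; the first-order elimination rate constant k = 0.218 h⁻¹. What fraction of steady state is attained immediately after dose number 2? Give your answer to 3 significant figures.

f_n = 1 − e^(−nkτ) = 1 − e^(−2 × 0.2180 × 5.40) = 1 − e^(−2.354) = 1 − 0.09495 ≈ 0.905

0.905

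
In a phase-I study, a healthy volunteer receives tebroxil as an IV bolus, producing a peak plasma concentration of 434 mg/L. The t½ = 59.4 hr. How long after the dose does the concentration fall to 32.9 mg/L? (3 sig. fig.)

221 hours

k = ln 2 / 59.4 = 0.01167 hr⁻¹
C(t) = C₀ e^(−kt)  ⇒  t = ln(C₀/C) / k
t = ln(434/32.9) / 0.01167 = 2.580 / 0.01167 ≈ 221 hours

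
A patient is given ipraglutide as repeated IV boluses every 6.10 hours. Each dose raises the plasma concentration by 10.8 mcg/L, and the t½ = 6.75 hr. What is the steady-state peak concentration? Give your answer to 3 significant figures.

23.2 mcg/L

k = ln 2 / 6.75 = 0.1027 hr⁻¹
Fraction remaining after one interval: e^(−kτ) = e^(−0.1027 × 6.10) = 0.5345
R = 1 / (1 − 0.5345) = 2.148
Css,max = 10.8 × 2.148 ≈ 23.2 mcg/L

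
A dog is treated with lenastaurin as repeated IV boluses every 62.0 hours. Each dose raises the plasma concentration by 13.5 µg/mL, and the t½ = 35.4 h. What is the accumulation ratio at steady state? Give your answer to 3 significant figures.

k = ln 2 / 35.4 = 0.01958 h⁻¹
Fraction remaining after one interval: e^(−kτ) = e^(−0.01958 × 62.0) = 0.2970
R = 1 / (1 − 0.2970) = 1 / 0.7030 ≈ 1.42

1.42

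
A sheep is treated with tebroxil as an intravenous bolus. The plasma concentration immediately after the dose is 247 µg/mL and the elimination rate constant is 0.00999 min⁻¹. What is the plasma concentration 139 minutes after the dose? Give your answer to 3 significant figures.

61.6 µg/mL

C(t) = C₀ e^(−kt) = 247 × e^(−0.009990 × 139) = 247 × e^(−1.389) = 247 × 0.2494 ≈ 61.6 µg/mL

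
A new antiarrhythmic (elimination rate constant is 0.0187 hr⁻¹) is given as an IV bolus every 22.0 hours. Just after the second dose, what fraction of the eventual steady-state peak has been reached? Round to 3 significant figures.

f_n = 1 − e^(−nkτ) = 1 − e^(−2 × 0.01870 × 22.0) = 1 − e^(−0.8228) = 1 − 0.4392 ≈ 0.561

0.561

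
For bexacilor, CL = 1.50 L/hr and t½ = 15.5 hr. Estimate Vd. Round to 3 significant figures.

k = ln 2 / t½ = ln 2 / 15.5 = 0.04472 hr⁻¹
V = CL / k = 1.50 / 0.04472 ≈ 33.5 L

33.5 L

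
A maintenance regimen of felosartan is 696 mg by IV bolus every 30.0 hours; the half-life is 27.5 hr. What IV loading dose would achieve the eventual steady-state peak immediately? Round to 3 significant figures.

1310 mg

k = ln 2 / 27.5 = 0.02521 hr⁻¹
Accumulation ratio R = 1 / (1 − e^(−kτ)) = 1 / (1 − e^(−0.02521×30.0)) = 1 / (1 − 0.4695) = 1.885
Loading dose = maintenance dose × R = 696 × 1.885 ≈ 1310 mg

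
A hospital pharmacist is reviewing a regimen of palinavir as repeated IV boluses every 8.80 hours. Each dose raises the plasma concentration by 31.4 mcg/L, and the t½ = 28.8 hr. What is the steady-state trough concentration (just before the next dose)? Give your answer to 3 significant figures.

133 mcg/L

k = ln 2 / 28.8 = 0.02407 hr⁻¹
Fraction remaining after one interval: e^(−kτ) = e^(−0.02407 × 8.80) = 0.8091
R = 1 / (1 − 0.8091) = 5.239
Css,max = 31.4 × 5.239 = 164.5 mcg/L
Css,min = Css,max × e^(−kτ) = 164.5 × 0.8091 ≈ 133 mcg/L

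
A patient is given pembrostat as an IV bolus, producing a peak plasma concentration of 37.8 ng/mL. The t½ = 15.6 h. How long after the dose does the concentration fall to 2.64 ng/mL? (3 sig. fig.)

59.9 hours

k = ln 2 / 15.6 = 0.04443 h⁻¹
C(t) = C₀ e^(−kt)  ⇒  t = ln(C₀/C) / k
t = ln(37.8/2.64) / 0.04443 = 2.662 / 0.04443 ≈ 59.9 hours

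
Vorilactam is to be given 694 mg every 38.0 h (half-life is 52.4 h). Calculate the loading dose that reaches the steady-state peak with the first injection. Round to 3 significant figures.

1760 mg

k = ln 2 / 52.4 = 0.01323 h⁻¹
Accumulation ratio R = 1 / (1 − e^(−kτ)) = 1 / (1 − e^(−0.01323×38.0)) = 1 / (1 − 0.6049) = 2.531
Loading dose = maintenance dose × R = 694 × 2.531 ≈ 1760 mg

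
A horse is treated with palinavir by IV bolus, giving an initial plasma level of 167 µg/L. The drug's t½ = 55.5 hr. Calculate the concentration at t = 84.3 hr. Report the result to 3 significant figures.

k = ln 2 / 55.5 = 0.01249 hr⁻¹
C(t) = C₀ e^(−kt) = 167 × e^(−0.01249 × 84.3) = 167 × e^(−1.053) = 167 × 0.3489 ≈ 58.3 µg/L

58.3 µg/L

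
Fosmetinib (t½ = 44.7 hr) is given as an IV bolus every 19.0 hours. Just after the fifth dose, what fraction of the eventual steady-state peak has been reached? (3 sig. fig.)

0.771

k = ln 2 / 44.7 = 0.01551 hr⁻¹
f_n = 1 − e^(−nkτ) = 1 − e^(−5 × 0.01551 × 19.0) = 1 − e^(−1.473) = 1 − 0.2292 ≈ 0.771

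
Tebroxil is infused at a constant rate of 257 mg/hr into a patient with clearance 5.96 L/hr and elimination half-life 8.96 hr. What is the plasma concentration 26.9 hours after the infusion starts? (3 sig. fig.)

37.7 µg/mL

Css = rate / CL = 257 / 5.96 = 43.12 µg/mL
k = ln 2 / 8.96 = 0.07736 hr⁻¹
C(t) = Css (1 − e^(−kt)) = 43.12 × (1 − e^(−2.081)) = 43.12 × 0.8752 ≈ 37.7 µg/mL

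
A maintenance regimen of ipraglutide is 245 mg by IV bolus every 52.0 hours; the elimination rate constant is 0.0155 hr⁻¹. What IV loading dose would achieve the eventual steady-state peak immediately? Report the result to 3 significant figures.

Accumulation ratio R = 1 / (1 − e^(−kτ)) = 1 / (1 − e^(−0.01550×52.0)) = 1 / (1 − 0.4466) = 1.807
Loading dose = maintenance dose × R = 245 × 1.807 ≈ 443 mg

443 mg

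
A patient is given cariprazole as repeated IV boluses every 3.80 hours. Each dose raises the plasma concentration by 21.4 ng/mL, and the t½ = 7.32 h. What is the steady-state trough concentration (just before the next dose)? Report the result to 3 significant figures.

49.4 ng/mL

k = ln 2 / 7.32 = 0.09469 h⁻¹
Fraction remaining after one interval: e^(−kτ) = e^(−0.09469 × 3.80) = 0.6978
R = 1 / (1 − 0.6978) = 3.309
Css,max = 21.4 × 3.309 = 70.81 ng/mL
Css,min = Css,max × e^(−kτ) = 70.81 × 0.6978 ≈ 49.4 ng/mL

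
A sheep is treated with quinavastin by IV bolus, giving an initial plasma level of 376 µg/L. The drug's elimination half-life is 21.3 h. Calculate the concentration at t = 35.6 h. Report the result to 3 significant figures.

118 µg/L

k = ln 2 / 21.3 = 0.03254 h⁻¹
C(t) = C₀ e^(−kt) = 376 × e^(−0.03254 × 35.6) = 376 × e^(−1.158) = 376 × 0.3140 ≈ 118 µg/L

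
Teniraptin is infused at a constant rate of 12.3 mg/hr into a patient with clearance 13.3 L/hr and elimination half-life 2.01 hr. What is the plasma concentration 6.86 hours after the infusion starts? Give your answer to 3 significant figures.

Css = rate / CL = 12.3 / 13.3 = 0.9248 mg/L
k = ln 2 / 2.01 = 0.3448 hr⁻¹
C(t) = Css (1 − e^(−kt)) = 0.9248 × (1 − e^(−2.366)) = 0.9248 × 0.9061 ≈ 0.838 mg/L

0.838 mg/L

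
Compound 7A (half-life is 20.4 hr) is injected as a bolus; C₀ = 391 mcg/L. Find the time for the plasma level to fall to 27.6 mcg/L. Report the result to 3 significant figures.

78.0 hours

k = ln 2 / 20.4 = 0.03398 hr⁻¹
C(t) = C₀ e^(−kt)  ⇒  t = ln(C₀/C) / k
t = ln(391/27.6) / 0.03398 = 2.651 / 0.03398 ≈ 78.0 hours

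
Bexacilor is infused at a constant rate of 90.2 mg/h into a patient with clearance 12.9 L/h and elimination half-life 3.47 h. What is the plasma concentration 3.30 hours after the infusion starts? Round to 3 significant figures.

3.38 µg/mL

Css = rate / CL = 90.2 / 12.9 = 6.992 µg/mL
k = ln 2 / 3.47 = 0.1998 h⁻¹
C(t) = Css (1 − e^(−kt)) = 6.992 × (1 − e^(−0.6592)) = 6.992 × 0.4827 ≈ 3.38 µg/mL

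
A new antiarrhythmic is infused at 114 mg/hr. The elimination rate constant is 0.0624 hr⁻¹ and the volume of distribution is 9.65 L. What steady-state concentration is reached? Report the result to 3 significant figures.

CL = k · V = 0.0624 × 9.65 = 0.6022 L/hr
Css = rate / CL = 114 / 0.6022 ≈ 189 mg/L

189 mg/L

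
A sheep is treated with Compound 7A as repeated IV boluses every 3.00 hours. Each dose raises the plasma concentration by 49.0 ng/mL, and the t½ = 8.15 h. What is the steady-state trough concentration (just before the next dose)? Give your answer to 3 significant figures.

169 ng/mL

k = ln 2 / 8.15 = 0.08505 h⁻¹
Fraction remaining after one interval: e^(−kτ) = e^(−0.08505 × 3.00) = 0.7748
R = 1 / (1 − 0.7748) = 4.441
Css,max = 49.0 × 4.441 = 217.6 ng/mL
Css,min = Css,max × e^(−kτ) = 217.6 × 0.7748 ≈ 169 ng/mL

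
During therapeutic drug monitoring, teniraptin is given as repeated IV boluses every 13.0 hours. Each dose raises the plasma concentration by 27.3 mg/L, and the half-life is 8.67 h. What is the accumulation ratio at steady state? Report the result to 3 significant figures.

1.55

k = ln 2 / 8.67 = 0.07995 h⁻¹
Fraction remaining after one interval: e^(−kτ) = e^(−0.07995 × 13.0) = 0.3537
R = 1 / (1 − 0.3537) = 1 / 0.6463 ≈ 1.55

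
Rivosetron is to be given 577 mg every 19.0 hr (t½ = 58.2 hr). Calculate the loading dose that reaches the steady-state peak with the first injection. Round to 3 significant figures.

2850 mg

k = ln 2 / 58.2 = 0.01191 hr⁻¹
Accumulation ratio R = 1 / (1 − e^(−kτ)) = 1 / (1 − e^(−0.01191×19.0)) = 1 / (1 − 0.7975) = 4.938
Loading dose = maintenance dose × R = 577 × 4.938 ≈ 2850 mg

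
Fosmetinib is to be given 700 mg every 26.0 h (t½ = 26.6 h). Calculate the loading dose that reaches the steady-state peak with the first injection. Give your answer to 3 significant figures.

1420 mg

k = ln 2 / 26.6 = 0.02606 h⁻¹
Accumulation ratio R = 1 / (1 − e^(−kτ)) = 1 / (1 − e^(−0.02606×26.0)) = 1 / (1 − 0.5079) = 2.032
Loading dose = maintenance dose × R = 700 × 2.032 ≈ 1420 mg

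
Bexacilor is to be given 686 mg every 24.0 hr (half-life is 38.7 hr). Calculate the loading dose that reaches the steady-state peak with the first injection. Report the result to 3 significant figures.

k = ln 2 / 38.7 = 0.01791 hr⁻¹
Accumulation ratio R = 1 / (1 − e^(−kτ)) = 1 / (1 − e^(−0.01791×24.0)) = 1 / (1 − 0.6506) = 2.862
Loading dose = maintenance dose × R = 686 × 2.862 ≈ 1960 mg

1960 mg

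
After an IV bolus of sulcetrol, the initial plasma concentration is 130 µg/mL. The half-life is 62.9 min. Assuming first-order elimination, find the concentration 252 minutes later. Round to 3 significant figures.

k = ln 2 / 62.9 = 0.01102 min⁻¹
C(t) = C₀ e^(−kt) = 130 × e^(−0.01102 × 252) = 130 × e^(−2.777) = 130 × 0.06223 ≈ 8.09 µg/mL

8.09 µg/mL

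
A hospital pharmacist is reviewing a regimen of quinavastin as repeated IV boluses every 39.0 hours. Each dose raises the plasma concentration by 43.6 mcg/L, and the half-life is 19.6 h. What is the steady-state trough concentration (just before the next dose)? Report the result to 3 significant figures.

14.7 mcg/L

k = ln 2 / 19.6 = 0.03536 h⁻¹
Fraction remaining after one interval: e^(−kτ) = e^(−0.03536 × 39.0) = 0.2518
R = 1 / (1 − 0.2518) = 1.336
Css,max = 43.6 × 1.336 = 58.27 mcg/L
Css,min = Css,max × e^(−kτ) = 58.27 × 0.2518 ≈ 14.7 mcg/L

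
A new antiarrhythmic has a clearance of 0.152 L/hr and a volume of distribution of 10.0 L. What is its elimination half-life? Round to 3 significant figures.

k = CL / V = 0.152 / 10.0 = 0.01520 hr⁻¹
t½ = ln 2 / k = ln 2 / 0.01520 ≈ 45.6 hours

45.6 hours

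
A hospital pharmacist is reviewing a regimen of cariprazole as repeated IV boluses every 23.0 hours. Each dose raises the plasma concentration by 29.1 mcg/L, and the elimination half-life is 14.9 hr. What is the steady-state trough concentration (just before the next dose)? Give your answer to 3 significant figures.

15.2 mcg/L

k = ln 2 / 14.9 = 0.04652 hr⁻¹
Fraction remaining after one interval: e^(−kτ) = e^(−0.04652 × 23.0) = 0.3430
R = 1 / (1 − 0.3430) = 1.522
Css,max = 29.1 × 1.522 = 44.29 mcg/L
Css,min = Css,max × e^(−kτ) = 44.29 × 0.3430 ≈ 15.2 mcg/L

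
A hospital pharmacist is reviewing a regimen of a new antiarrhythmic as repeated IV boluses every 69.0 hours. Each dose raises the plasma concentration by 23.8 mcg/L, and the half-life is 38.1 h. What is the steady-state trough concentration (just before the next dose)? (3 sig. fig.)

9.49 mcg/L

k = ln 2 / 38.1 = 0.01819 h⁻¹
Fraction remaining after one interval: e^(−kτ) = e^(−0.01819 × 69.0) = 0.2850
R = 1 / (1 − 0.2850) = 1.399
Css,max = 23.8 × 1.399 = 33.29 mcg/L
Css,min = Css,max × e^(−kτ) = 33.29 × 0.2850 ≈ 9.49 mcg/L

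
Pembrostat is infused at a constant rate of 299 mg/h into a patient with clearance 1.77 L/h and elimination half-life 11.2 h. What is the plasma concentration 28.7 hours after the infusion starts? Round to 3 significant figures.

Css = rate / CL = 299 / 1.77 = 168.9 µg/mL
k = ln 2 / 11.2 = 0.06189 h⁻¹
C(t) = Css (1 − e^(−kt)) = 168.9 × (1 − e^(−1.776)) = 168.9 × 0.8307 ≈ 140 µg/mL

140 µg/mL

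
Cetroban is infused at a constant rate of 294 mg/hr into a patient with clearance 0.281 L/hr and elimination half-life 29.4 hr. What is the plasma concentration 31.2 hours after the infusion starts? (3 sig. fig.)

Css = rate / CL = 294 / 0.281 = 1046 µg/mL
k = ln 2 / 29.4 = 0.02358 hr⁻¹
C(t) = Css (1 − e^(−kt)) = 1046 × (1 − e^(−0.7356)) = 1046 × 0.5208 ≈ 545 µg/mL

545 µg/mL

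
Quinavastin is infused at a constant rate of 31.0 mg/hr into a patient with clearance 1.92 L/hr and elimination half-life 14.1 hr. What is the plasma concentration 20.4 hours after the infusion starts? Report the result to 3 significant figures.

10.2 µg/mL

Css = rate / CL = 31.0 / 1.92 = 16.15 µg/mL
k = ln 2 / 14.1 = 0.04916 hr⁻¹
C(t) = Css (1 − e^(−kt)) = 16.15 × (1 − e^(−1.003)) = 16.15 × 0.6332 ≈ 10.2 µg/mL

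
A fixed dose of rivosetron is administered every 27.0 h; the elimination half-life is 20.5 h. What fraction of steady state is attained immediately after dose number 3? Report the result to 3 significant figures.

0.935

k = ln 2 / 20.5 = 0.03381 h⁻¹
f_n = 1 − e^(−nkτ) = 1 − e^(−3 × 0.03381 × 27.0) = 1 − e^(−2.739) = 1 − 0.06465 ≈ 0.935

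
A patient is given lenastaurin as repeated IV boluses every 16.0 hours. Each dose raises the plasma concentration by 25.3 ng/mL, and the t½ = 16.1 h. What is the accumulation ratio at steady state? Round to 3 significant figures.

2.01

k = ln 2 / 16.1 = 0.04305 h⁻¹
Fraction remaining after one interval: e^(−kτ) = e^(−0.04305 × 16.0) = 0.5022
R = 1 / (1 − 0.5022) = 1 / 0.4978 ≈ 2.01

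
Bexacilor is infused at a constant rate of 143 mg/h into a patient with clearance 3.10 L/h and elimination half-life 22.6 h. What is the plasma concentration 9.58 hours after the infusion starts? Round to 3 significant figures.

11.7 mg/L

Css = rate / CL = 143 / 3.10 = 46.13 mg/L
k = ln 2 / 22.6 = 0.03067 h⁻¹
C(t) = Css (1 − e^(−kt)) = 46.13 × (1 − e^(−0.2938)) = 46.13 × 0.2546 ≈ 11.7 mg/L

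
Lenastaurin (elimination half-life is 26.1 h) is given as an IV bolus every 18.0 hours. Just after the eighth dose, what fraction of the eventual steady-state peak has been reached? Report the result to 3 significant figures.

k = ln 2 / 26.1 = 0.02656 h⁻¹
f_n = 1 − e^(−nkτ) = 1 − e^(−8 × 0.02656 × 18.0) = 1 − e^(−3.824) = 1 − 0.02183 ≈ 0.978

0.978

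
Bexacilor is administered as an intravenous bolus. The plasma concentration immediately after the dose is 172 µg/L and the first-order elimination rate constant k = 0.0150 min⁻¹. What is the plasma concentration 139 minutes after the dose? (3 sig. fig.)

21.4 µg/L

C(t) = C₀ e^(−kt) = 172 × e^(−0.01500 × 139) = 172 × e^(−2.085) = 172 × 0.1243 ≈ 21.4 µg/L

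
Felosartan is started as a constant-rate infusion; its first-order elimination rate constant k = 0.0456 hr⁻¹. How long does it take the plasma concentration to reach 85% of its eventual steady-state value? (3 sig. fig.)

41.6 hours

f = 1 − e^(−kt)  ⇒  t = −ln(1 − f) / k
t = −ln(1 − 0.85) / 0.04560 = 1.897 / 0.04560 ≈ 41.6 hours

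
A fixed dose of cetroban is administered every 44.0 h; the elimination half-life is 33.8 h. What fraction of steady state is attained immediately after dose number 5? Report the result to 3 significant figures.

0.989

k = ln 2 / 33.8 = 0.02051 h⁻¹
f_n = 1 − e^(−nkτ) = 1 − e^(−5 × 0.02051 × 44.0) = 1 − e^(−4.512) = 1 − 0.01098 ≈ 0.989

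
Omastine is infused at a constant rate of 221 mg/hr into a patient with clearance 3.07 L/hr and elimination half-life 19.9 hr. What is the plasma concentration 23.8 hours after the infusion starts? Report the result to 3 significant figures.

Css = rate / CL = 221 / 3.07 = 71.99 µg/mL
k = ln 2 / 19.9 = 0.03483 hr⁻¹
C(t) = Css (1 − e^(−kt)) = 71.99 × (1 − e^(−0.8290)) = 71.99 × 0.5635 ≈ 40.6 µg/mL

40.6 µg/mL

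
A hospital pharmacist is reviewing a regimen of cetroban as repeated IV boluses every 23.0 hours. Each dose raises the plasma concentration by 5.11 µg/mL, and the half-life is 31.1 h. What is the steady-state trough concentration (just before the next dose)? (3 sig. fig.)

7.63 µg/mL

k = ln 2 / 31.1 = 0.02229 h⁻¹
Fraction remaining after one interval: e^(−kτ) = e^(−0.02229 × 23.0) = 0.5989
R = 1 / (1 − 0.5989) = 2.493
Css,max = 5.11 × 2.493 = 12.74 µg/mL
Css,min = Css,max × e^(−kτ) = 12.74 × 0.5989 ≈ 7.63 µg/mL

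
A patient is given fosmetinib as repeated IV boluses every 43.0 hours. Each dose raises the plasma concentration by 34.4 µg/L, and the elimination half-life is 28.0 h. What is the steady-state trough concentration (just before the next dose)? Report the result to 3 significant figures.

k = ln 2 / 28.0 = 0.02476 h⁻¹
Fraction remaining after one interval: e^(−kτ) = e^(−0.02476 × 43.0) = 0.3449
R = 1 / (1 − 0.3449) = 1.527
Css,max = 34.4 × 1.527 = 52.51 µg/L
Css,min = Css,max × e^(−kτ) = 52.51 × 0.3449 ≈ 18.1 µg/L

18.1 µg/L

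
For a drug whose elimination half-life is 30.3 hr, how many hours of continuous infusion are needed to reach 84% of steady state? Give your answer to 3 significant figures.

k = ln 2 / 30.3 = 0.02288 hr⁻¹
f = 1 − e^(−kt)  ⇒  t = −ln(1 − f) / k
t = −ln(1 − 0.84) / 0.02288 = 1.833 / 0.02288 ≈ 80.1 hours

80.1 hours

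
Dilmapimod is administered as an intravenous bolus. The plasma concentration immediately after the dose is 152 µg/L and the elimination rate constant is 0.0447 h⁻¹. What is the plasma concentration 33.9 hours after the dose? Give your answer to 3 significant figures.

C(t) = C₀ e^(−kt) = 152 × e^(−0.04470 × 33.9) = 152 × e^(−1.515) = 152 × 0.2197 ≈ 33.4 µg/L

33.4 µg/L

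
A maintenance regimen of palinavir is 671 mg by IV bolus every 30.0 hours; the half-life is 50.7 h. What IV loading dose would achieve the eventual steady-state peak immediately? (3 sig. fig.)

k = ln 2 / 50.7 = 0.01367 h⁻¹
Accumulation ratio R = 1 / (1 − e^(−kτ)) = 1 / (1 − e^(−0.01367×30.0)) = 1 / (1 − 0.6636) = 2.972
Loading dose = maintenance dose × R = 671 × 2.972 ≈ 1990 mg

1990 mg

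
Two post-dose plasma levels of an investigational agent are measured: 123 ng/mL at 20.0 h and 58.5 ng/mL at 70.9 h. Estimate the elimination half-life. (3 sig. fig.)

47.5 hours

k = ln(C₁/C₂) / (t₂ − t₁) = ln(123/58.5) / (70.9 − 20.0)
  = 0.7432 / 50.90 = 0.01460 h⁻¹
t½ = ln 2 / k = ln 2 / 0.01460 ≈ 47.5 hours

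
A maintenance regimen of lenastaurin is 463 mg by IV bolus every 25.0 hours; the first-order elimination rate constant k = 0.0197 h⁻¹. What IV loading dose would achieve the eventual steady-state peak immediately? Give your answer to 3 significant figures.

1190 mg

Accumulation ratio R = 1 / (1 − e^(−kτ)) = 1 / (1 − e^(−0.01970×25.0)) = 1 / (1 − 0.6111) = 2.571
Loading dose = maintenance dose × R = 463 × 2.571 ≈ 1190 mg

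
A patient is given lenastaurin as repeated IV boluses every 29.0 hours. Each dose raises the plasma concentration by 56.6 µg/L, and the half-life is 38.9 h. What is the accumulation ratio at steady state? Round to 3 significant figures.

k = ln 2 / 38.9 = 0.01782 h⁻¹
Fraction remaining after one interval: e^(−kτ) = e^(−0.01782 × 29.0) = 0.5965
R = 1 / (1 − 0.5965) = 1 / 0.4035 ≈ 2.48

2.48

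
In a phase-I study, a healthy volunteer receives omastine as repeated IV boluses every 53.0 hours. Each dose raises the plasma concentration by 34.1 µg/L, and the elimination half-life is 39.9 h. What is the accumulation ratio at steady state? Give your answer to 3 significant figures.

k = ln 2 / 39.9 = 0.01737 h⁻¹
Fraction remaining after one interval: e^(−kτ) = e^(−0.01737 × 53.0) = 0.3982
R = 1 / (1 − 0.3982) = 1 / 0.6018 ≈ 1.66

1.66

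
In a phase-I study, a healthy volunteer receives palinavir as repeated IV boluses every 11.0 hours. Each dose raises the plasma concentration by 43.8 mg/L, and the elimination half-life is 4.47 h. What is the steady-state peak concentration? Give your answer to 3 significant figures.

k = ln 2 / 4.47 = 0.1551 h⁻¹
Fraction remaining after one interval: e^(−kτ) = e^(−0.1551 × 11.0) = 0.1816
R = 1 / (1 − 0.1816) = 1.222
Css,max = 43.8 × 1.222 ≈ 53.5 mg/L

53.5 mg/L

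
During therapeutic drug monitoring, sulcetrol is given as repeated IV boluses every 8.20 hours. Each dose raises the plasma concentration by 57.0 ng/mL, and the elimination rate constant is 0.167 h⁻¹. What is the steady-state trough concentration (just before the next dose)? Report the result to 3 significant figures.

19.4 ng/mL

Fraction remaining after one interval: e^(−kτ) = e^(−0.1670 × 8.20) = 0.2543
R = 1 / (1 − 0.2543) = 1.341
Css,max = 57.0 × 1.341 = 76.43 ng/mL
Css,min = Css,max × e^(−kτ) = 76.43 × 0.2543 ≈ 19.4 ng/mL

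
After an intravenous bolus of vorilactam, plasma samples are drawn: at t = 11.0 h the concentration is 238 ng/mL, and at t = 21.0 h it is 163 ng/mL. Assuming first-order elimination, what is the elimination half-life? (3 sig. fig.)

18.3 hours

k = ln(C₁/C₂) / (t₂ − t₁) = ln(238/163) / (21.0 − 11.0)
  = 0.3785 / 10.00 = 0.03785 h⁻¹
t½ = ln 2 / k = ln 2 / 0.03785 ≈ 18.3 hours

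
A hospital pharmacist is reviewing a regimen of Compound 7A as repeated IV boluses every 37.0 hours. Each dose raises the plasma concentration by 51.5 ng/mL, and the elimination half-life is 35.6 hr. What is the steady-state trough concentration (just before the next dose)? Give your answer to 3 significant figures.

48.8 ng/mL

k = ln 2 / 35.6 = 0.01947 hr⁻¹
Fraction remaining after one interval: e^(−kτ) = e^(−0.01947 × 37.0) = 0.4866
R = 1 / (1 − 0.4866) = 1.948
Css,max = 51.5 × 1.948 = 100.3 ng/mL
Css,min = Css,max × e^(−kτ) = 100.3 × 0.4866 ≈ 48.8 ng/mL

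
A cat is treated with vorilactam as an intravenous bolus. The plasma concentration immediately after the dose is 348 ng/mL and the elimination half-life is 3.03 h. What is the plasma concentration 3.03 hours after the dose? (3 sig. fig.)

k = ln 2 / 3.03 = 0.2288 h⁻¹
C(t) = C₀ e^(−kt) = 348 × e^(−0.2288 × 3.03) = 348 × e^(−0.6931) = 348 × 0.5000 ≈ 174 ng/mL

174 ng/mL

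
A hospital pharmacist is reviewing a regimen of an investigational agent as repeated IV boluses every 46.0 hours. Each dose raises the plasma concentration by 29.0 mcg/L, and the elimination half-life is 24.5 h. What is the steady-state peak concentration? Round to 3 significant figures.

k = ln 2 / 24.5 = 0.02829 h⁻¹
Fraction remaining after one interval: e^(−kτ) = e^(−0.02829 × 46.0) = 0.2721
R = 1 / (1 − 0.2721) = 1.374
Css,max = 29.0 × 1.374 ≈ 39.8 mcg/L

39.8 mcg/L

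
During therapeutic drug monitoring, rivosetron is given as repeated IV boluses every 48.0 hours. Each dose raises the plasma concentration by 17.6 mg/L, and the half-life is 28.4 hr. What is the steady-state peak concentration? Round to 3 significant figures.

k = ln 2 / 28.4 = 0.02441 hr⁻¹
Fraction remaining after one interval: e^(−kτ) = e^(−0.02441 × 48.0) = 0.3099
R = 1 / (1 − 0.3099) = 1.449
Css,max = 17.6 × 1.449 ≈ 25.5 mg/L

25.5 mg/L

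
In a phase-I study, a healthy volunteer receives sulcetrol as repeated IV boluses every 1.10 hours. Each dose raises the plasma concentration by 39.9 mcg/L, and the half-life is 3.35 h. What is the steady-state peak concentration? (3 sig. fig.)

196 mcg/L

k = ln 2 / 3.35 = 0.2069 h⁻¹
Fraction remaining after one interval: e^(−kτ) = e^(−0.2069 × 1.10) = 0.7964
R = 1 / (1 − 0.7964) = 4.913
Css,max = 39.9 × 4.913 ≈ 196 mcg/L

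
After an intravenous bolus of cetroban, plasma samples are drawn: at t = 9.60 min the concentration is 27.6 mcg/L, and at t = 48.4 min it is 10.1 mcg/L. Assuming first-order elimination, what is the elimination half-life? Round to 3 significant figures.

k = ln(C₁/C₂) / (t₂ − t₁) = ln(27.6/10.1) / (48.4 − 9.60)
  = 1.005 / 38.80 = 0.02591 min⁻¹
t½ = ln 2 / k = ln 2 / 0.02591 ≈ 26.8 minutes

26.8 minutes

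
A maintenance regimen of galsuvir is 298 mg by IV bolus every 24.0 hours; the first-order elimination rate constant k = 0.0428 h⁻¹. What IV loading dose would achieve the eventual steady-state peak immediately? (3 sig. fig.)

464 mg

Accumulation ratio R = 1 / (1 − e^(−kτ)) = 1 / (1 − e^(−0.04280×24.0)) = 1 / (1 − 0.3580) = 1.558
Loading dose = maintenance dose × R = 298 × 1.558 ≈ 464 mg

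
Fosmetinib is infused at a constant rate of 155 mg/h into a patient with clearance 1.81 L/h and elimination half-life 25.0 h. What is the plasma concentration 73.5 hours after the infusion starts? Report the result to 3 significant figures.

Css = rate / CL = 155 / 1.81 = 85.64 mg/L
k = ln 2 / 25.0 = 0.02773 h⁻¹
C(t) = Css (1 − e^(−kt)) = 85.64 × (1 − e^(−2.038)) = 85.64 × 0.8697 ≈ 74.5 mg/L

74.5 mg/L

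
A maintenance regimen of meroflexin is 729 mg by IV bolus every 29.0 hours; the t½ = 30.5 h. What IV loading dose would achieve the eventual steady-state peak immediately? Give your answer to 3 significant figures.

1510 mg

k = ln 2 / 30.5 = 0.02273 h⁻¹
Accumulation ratio R = 1 / (1 − e^(−kτ)) = 1 / (1 − e^(−0.02273×29.0)) = 1 / (1 − 0.5173) = 2.072
Loading dose = maintenance dose × R = 729 × 2.072 ≈ 1510 mg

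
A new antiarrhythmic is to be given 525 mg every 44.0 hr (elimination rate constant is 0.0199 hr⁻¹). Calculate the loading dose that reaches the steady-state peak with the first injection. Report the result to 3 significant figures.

Accumulation ratio R = 1 / (1 − e^(−kτ)) = 1 / (1 − e^(−0.01990×44.0)) = 1 / (1 − 0.4166) = 1.714
Loading dose = maintenance dose × R = 525 × 1.714 ≈ 900 mg

900 mg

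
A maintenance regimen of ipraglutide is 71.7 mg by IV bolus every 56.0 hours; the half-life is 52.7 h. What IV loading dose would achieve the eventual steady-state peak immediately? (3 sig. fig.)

k = ln 2 / 52.7 = 0.01315 h⁻¹
Accumulation ratio R = 1 / (1 − e^(−kτ)) = 1 / (1 − e^(−0.01315×56.0)) = 1 / (1 − 0.4788) = 1.919
Loading dose = maintenance dose × R = 71.7 × 1.919 ≈ 138 mg

138 mg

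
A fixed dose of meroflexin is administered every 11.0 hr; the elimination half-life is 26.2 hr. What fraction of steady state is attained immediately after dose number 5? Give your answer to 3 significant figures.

k = ln 2 / 26.2 = 0.02646 hr⁻¹
f_n = 1 − e^(−nkτ) = 1 − e^(−5 × 0.02646 × 11.0) = 1 − e^(−1.455) = 1 − 0.2334 ≈ 0.767

0.767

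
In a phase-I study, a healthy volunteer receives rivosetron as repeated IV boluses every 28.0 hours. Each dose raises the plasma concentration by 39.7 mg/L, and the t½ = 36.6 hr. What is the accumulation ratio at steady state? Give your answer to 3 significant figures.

k = ln 2 / 36.6 = 0.01894 hr⁻¹
Fraction remaining after one interval: e^(−kτ) = e^(−0.01894 × 28.0) = 0.5884
R = 1 / (1 − 0.5884) = 1 / 0.4116 ≈ 2.43

2.43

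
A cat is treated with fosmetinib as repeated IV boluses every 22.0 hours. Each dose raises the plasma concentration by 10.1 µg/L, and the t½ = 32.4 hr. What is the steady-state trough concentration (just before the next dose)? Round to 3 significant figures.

k = ln 2 / 32.4 = 0.02139 hr⁻¹
Fraction remaining after one interval: e^(−kτ) = e^(−0.02139 × 22.0) = 0.6246
R = 1 / (1 − 0.6246) = 2.664
Css,max = 10.1 × 2.664 = 26.90 µg/L
Css,min = Css,max × e^(−kτ) = 26.90 × 0.6246 ≈ 16.8 µg/L

16.8 µg/L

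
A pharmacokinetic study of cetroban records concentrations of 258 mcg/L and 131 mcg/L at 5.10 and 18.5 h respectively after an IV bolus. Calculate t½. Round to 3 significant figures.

13.7 hours

k = ln(C₁/C₂) / (t₂ − t₁) = ln(258/131) / (18.5 − 5.10)
  = 0.6778 / 13.40 = 0.05058 h⁻¹
t½ = ln 2 / k = ln 2 / 0.05058 ≈ 13.7 hours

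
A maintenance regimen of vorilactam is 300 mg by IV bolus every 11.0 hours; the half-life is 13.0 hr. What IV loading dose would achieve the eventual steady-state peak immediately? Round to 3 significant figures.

676 mg

k = ln 2 / 13.0 = 0.05332 hr⁻¹
Accumulation ratio R = 1 / (1 − e^(−kτ)) = 1 / (1 − e^(−0.05332×11.0)) = 1 / (1 − 0.5563) = 2.254
Loading dose = maintenance dose × R = 300 × 2.254 ≈ 676 mg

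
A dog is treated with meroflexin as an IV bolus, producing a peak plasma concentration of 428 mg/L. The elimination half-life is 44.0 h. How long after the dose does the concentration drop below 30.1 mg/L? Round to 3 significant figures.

169 hours

k = ln 2 / 44.0 = 0.01575 h⁻¹
C(t) = C₀ e^(−kt)  ⇒  t = ln(C₀/C) / k
t = ln(428/30.1) / 0.01575 = 2.655 / 0.01575 ≈ 169 hours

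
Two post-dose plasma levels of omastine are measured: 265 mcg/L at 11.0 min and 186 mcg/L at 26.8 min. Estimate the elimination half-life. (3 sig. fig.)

30.9 minutes

k = ln(C₁/C₂) / (t₂ − t₁) = ln(265/186) / (26.8 − 11.0)
  = 0.3540 / 15.80 = 0.02240 min⁻¹
t½ = ln 2 / k = ln 2 / 0.02240 ≈ 30.9 minutes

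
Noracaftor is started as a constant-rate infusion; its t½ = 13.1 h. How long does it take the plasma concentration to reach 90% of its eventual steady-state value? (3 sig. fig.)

k = ln 2 / 13.1 = 0.05291 h⁻¹
f = 1 − e^(−kt)  ⇒  t = −ln(1 − f) / k
t = −ln(1 − 0.9) / 0.05291 = 2.303 / 0.05291 ≈ 43.5 hours

43.5 hours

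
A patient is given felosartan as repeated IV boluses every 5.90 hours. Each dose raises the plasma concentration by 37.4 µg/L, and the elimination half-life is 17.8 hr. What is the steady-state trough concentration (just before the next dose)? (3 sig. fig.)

145 µg/L

k = ln 2 / 17.8 = 0.03894 hr⁻¹
Fraction remaining after one interval: e^(−kτ) = e^(−0.03894 × 5.90) = 0.7947
R = 1 / (1 − 0.7947) = 4.872
Css,max = 37.4 × 4.872 = 182.2 µg/L
Css,min = Css,max × e^(−kτ) = 182.2 × 0.7947 ≈ 145 µg/L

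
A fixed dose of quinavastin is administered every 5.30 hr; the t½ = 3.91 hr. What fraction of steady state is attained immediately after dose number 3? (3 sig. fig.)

k = ln 2 / 3.91 = 0.1773 hr⁻¹
f_n = 1 − e^(−nkτ) = 1 − e^(−3 × 0.1773 × 5.30) = 1 − e^(−2.819) = 1 − 0.05968 ≈ 0.940

0.940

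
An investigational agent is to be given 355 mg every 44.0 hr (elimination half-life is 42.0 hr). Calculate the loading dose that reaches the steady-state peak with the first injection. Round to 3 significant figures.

k = ln 2 / 42.0 = 0.01650 hr⁻¹
Accumulation ratio R = 1 / (1 − e^(−kτ)) = 1 / (1 − e^(−0.01650×44.0)) = 1 / (1 − 0.4838) = 1.937
Loading dose = maintenance dose × R = 355 × 1.937 ≈ 688 mg

688 mg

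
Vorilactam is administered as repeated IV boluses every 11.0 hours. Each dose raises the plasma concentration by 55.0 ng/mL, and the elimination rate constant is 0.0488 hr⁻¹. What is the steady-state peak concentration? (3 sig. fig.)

132 ng/mL

Fraction remaining after one interval: e^(−kτ) = e^(−0.04880 × 11.0) = 0.5846
R = 1 / (1 − 0.5846) = 2.407
Css,max = 55.0 × 2.407 ≈ 132 ng/mL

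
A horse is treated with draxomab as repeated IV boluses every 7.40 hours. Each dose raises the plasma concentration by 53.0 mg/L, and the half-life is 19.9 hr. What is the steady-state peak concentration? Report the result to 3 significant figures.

k = ln 2 / 19.9 = 0.03483 hr⁻¹
Fraction remaining after one interval: e^(−kτ) = e^(−0.03483 × 7.40) = 0.7728
R = 1 / (1 − 0.7728) = 4.401
Css,max = 53.0 × 4.401 ≈ 233 mg/L

233 mg/L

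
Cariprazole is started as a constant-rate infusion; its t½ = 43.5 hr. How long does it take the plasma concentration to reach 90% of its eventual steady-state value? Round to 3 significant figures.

k = ln 2 / 43.5 = 0.01593 hr⁻¹
f = 1 − e^(−kt)  ⇒  t = −ln(1 − f) / k
t = −ln(1 − 0.9) / 0.01593 = 2.303 / 0.01593 ≈ 145 hours

145 hours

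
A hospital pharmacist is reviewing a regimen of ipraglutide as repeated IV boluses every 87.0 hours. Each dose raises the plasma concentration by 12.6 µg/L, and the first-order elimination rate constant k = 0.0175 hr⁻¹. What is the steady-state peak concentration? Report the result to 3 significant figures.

Fraction remaining after one interval: e^(−kτ) = e^(−0.01750 × 87.0) = 0.2182
R = 1 / (1 − 0.2182) = 1.279
Css,max = 12.6 × 1.279 ≈ 16.1 µg/L

16.1 µg/L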